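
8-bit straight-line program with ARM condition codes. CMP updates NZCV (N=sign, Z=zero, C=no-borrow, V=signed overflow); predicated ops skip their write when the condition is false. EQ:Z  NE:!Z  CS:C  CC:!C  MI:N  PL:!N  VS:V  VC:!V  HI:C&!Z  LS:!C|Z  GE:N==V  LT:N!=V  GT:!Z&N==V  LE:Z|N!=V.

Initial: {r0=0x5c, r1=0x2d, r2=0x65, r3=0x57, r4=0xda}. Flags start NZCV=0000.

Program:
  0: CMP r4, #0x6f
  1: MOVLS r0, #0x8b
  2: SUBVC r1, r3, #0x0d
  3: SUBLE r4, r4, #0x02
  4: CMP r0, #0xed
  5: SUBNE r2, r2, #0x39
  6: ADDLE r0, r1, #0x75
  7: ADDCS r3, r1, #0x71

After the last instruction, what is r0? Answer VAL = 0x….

VAL = 0x5c

0: ✓ CMP  NZCV=0011
1: · MOVLS
2: · SUBVC
3: ✓ SUBLE  r4←0xd8
4: ✓ CMP  NZCV=0000
5: ✓ SUBNE  r2←0x2c
6: · ADDLE
7: · ADDCS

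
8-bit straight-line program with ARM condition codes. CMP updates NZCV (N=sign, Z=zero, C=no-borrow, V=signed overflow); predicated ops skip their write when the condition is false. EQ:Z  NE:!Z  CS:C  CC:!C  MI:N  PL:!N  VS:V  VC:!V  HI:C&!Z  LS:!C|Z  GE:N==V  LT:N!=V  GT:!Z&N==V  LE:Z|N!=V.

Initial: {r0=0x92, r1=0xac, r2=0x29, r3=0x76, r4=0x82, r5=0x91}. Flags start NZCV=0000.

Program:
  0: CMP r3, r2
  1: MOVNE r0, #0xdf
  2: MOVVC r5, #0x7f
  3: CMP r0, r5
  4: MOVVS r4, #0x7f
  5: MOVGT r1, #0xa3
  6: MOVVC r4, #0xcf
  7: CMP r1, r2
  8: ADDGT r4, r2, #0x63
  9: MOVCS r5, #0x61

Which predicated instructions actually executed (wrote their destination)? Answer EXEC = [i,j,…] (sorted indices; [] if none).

EXEC = [1,2,4,9]

0: ✓ CMP  NZCV=0010
1: ✓ MOVNE  r0←0xdf
2: ✓ MOVVC  r5←0x7f
3: ✓ CMP  NZCV=0011
4: ✓ MOVVS  r4←0x7f
5: · MOVGT
6: · MOVVC
7: ✓ CMP  NZCV=1010
8: · ADDGT
9: ✓ MOVCS  r5←0x61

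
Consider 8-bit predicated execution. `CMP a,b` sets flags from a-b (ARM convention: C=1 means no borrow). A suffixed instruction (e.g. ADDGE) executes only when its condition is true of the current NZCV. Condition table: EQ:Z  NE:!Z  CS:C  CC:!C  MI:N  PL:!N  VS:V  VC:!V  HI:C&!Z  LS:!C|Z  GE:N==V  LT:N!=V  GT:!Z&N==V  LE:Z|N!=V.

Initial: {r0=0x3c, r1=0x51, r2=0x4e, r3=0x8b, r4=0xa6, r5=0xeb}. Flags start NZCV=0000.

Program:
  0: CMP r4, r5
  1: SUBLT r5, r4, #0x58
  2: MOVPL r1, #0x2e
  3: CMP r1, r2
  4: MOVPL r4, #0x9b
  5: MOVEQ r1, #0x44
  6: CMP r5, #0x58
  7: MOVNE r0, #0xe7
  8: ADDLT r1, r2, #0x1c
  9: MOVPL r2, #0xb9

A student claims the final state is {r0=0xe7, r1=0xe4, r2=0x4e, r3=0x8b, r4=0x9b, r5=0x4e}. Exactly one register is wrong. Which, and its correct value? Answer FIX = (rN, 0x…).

FIX = (r1, 0x6a)

[0] flags=1000 → (cmp)
[1] flags=1000 LT?T → r5=0x4e
[2] flags=1000 PL?F → skip
[3] flags=0010 → (cmp)
[4] flags=0010 PL?T → r4=0x9b
[5] flags=0010 EQ?F → skip
[6] flags=1000 → (cmp)
[7] flags=1000 NE?T → r0=0xe7
[8] flags=1000 LT?T → r1=0x6a
[9] flags=1000 PL?F → skip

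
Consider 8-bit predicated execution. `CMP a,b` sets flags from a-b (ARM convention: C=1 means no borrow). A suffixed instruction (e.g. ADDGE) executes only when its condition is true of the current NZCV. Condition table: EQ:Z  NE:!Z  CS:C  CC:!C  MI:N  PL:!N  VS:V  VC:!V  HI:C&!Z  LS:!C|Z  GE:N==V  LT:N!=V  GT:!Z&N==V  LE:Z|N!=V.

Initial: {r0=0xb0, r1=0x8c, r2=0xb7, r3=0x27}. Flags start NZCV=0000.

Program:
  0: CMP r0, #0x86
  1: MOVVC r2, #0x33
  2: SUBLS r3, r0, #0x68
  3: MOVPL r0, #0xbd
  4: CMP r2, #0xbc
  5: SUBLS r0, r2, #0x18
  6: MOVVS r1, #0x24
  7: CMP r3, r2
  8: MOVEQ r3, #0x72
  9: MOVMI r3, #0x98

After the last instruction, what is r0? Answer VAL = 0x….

VAL = 0x1b

0: ✓ CMP  NZCV=0010
1: ✓ MOVVC  r2←0x33
2: · SUBLS
3: ✓ MOVPL  r0←0xbd
4: ✓ CMP  NZCV=0000
5: ✓ SUBLS  r0←0x1b
6: · MOVVS
7: ✓ CMP  NZCV=1000
8: · MOVEQ
9: ✓ MOVMI  r3←0x98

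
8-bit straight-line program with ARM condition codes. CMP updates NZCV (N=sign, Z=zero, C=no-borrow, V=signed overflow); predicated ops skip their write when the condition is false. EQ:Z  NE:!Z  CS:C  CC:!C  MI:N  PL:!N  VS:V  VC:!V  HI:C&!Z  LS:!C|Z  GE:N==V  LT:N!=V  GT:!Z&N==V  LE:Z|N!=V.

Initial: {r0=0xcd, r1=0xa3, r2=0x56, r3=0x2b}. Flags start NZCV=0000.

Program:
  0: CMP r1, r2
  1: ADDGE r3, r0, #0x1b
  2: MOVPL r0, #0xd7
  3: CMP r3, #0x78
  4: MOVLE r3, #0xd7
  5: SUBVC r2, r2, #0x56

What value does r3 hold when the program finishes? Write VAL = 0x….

0: ✓ CMP  NZCV=0011
1: · ADDGE
2: ✓ MOVPL  r0←0xd7
3: ✓ CMP  NZCV=1000
4: ✓ MOVLE  r3←0xd7
5: ✓ SUBVC  r2←0x00

VAL = 0xd7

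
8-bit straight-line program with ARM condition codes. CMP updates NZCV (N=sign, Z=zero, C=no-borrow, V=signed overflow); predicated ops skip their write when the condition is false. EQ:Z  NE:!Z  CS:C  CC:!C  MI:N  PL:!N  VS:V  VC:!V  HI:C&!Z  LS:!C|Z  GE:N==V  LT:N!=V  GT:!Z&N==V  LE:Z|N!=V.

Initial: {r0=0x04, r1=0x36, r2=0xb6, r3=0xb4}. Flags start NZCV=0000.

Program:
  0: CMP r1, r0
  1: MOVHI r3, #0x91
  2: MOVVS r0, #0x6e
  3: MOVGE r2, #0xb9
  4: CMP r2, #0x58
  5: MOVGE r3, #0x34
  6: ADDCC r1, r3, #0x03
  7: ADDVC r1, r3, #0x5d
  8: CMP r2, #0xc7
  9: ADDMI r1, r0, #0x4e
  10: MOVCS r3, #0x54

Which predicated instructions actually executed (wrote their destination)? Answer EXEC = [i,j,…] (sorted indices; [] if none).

[0] flags=0010 → (cmp)
[1] flags=0010 HI?T → r3=0x91
[2] flags=0010 VS?F → skip
[3] flags=0010 GE?T → r2=0xb9
[4] flags=0011 → (cmp)
[5] flags=0011 GE?F → skip
[6] flags=0011 CC?F → skip
[7] flags=0011 VC?F → skip
[8] flags=1000 → (cmp)
[9] flags=1000 MI?T → r1=0x52
[10] flags=1000 CS?F → skip

EXEC = [1,3,9]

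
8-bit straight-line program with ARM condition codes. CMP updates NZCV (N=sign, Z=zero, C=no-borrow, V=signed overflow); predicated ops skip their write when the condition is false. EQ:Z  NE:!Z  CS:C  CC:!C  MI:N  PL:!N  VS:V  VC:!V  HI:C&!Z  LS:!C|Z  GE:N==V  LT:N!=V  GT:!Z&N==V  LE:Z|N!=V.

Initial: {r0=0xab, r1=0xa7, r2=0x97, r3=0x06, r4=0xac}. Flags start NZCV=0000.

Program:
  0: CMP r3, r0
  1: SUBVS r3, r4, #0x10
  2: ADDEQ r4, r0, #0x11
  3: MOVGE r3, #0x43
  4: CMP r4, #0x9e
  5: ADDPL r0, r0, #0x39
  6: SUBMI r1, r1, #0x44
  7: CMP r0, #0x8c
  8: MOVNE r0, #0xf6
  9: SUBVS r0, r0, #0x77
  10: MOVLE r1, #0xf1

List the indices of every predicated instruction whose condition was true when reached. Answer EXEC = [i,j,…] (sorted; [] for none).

[0] flags=0000 → (cmp)
[1] flags=0000 VS?F → skip
[2] flags=0000 EQ?F → skip
[3] flags=0000 GE?T → r3=0x43
[4] flags=0010 → (cmp)
[5] flags=0010 PL?T → r0=0xe4
[6] flags=0010 MI?F → skip
[7] flags=0010 → (cmp)
[8] flags=0010 NE?T → r0=0xf6
[9] flags=0010 VS?F → skip
[10] flags=0010 LE?F → skip

EXEC = [3,5,8]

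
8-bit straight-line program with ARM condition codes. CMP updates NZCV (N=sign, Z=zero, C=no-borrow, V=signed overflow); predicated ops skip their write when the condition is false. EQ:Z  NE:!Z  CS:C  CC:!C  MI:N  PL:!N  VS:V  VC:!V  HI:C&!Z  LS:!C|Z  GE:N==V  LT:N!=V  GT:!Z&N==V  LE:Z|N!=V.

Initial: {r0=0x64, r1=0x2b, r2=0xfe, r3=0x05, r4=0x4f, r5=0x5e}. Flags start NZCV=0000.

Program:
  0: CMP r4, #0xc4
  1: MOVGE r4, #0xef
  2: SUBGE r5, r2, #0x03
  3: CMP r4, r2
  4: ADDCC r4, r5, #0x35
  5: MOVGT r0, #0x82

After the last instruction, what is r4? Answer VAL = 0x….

VAL = 0x30

0: ✓ CMP  NZCV=1001
1: ✓ MOVGE  r4←0xef
2: ✓ SUBGE  r5←0xfb
3: ✓ CMP  NZCV=1000
4: ✓ ADDCC  r4←0x30
5: · MOVGT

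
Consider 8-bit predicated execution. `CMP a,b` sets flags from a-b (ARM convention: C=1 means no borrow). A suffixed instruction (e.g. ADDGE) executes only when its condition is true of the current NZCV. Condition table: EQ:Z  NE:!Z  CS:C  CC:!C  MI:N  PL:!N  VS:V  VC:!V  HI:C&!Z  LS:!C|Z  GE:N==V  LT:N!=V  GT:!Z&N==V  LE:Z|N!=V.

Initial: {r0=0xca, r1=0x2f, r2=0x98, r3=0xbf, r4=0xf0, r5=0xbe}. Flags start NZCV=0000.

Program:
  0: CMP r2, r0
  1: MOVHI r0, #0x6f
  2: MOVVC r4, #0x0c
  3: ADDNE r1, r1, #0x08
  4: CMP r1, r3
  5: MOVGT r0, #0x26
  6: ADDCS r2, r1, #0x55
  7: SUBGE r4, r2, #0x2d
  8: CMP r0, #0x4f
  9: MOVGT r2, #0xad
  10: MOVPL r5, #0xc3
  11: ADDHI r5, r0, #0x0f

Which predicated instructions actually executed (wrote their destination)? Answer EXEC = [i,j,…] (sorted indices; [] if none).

[0] flags=1000 → (cmp)
[1] flags=1000 HI?F → skip
[2] flags=1000 VC?T → r4=0x0c
[3] flags=1000 NE?T → r1=0x37
[4] flags=0000 → (cmp)
[5] flags=0000 GT?T → r0=0x26
[6] flags=0000 CS?F → skip
[7] flags=0000 GE?T → r4=0x6b
[8] flags=1000 → (cmp)
[9] flags=1000 GT?F → skip
[10] flags=1000 PL?F → skip
[11] flags=1000 HI?F → skip

EXEC = [2,3,5,7]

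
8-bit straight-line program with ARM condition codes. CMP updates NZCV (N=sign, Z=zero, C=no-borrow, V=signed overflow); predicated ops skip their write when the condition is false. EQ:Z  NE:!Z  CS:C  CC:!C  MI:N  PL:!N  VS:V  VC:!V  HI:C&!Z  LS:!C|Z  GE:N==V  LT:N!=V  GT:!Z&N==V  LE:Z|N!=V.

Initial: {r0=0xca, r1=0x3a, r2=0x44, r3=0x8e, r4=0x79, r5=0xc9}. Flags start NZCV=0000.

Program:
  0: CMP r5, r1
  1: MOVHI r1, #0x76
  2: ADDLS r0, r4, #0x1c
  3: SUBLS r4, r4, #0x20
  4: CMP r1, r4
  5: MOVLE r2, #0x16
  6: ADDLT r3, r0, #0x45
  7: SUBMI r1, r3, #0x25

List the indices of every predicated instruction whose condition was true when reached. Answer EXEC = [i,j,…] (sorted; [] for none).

EXEC = [1,5,6,7]

[0] flags=1010 → (cmp)
[1] flags=1010 HI?T → r1=0x76
[2] flags=1010 LS?F → skip
[3] flags=1010 LS?F → skip
[4] flags=1000 → (cmp)
[5] flags=1000 LE?T → r2=0x16
[6] flags=1000 LT?T → r3=0x0f
[7] flags=1000 MI?T → r1=0xea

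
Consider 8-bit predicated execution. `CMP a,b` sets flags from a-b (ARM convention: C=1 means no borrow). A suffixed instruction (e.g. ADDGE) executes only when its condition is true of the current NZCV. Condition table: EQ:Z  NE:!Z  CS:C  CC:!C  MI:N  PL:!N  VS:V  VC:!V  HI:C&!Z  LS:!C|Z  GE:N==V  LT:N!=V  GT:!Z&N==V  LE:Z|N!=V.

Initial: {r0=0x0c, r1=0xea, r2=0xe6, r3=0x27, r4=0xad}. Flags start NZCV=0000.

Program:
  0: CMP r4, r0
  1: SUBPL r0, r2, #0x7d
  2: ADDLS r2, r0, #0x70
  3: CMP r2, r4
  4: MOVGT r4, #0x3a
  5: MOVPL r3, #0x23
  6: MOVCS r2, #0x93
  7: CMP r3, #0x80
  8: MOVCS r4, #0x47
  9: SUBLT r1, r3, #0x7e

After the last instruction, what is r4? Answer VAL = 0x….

VAL = 0x3a

0: ✓ CMP  NZCV=1010
1: · SUBPL
2: · ADDLS
3: ✓ CMP  NZCV=0010
4: ✓ MOVGT  r4←0x3a
5: ✓ MOVPL  r3←0x23
6: ✓ MOVCS  r2←0x93
7: ✓ CMP  NZCV=1001
8: · MOVCS
9: · SUBLT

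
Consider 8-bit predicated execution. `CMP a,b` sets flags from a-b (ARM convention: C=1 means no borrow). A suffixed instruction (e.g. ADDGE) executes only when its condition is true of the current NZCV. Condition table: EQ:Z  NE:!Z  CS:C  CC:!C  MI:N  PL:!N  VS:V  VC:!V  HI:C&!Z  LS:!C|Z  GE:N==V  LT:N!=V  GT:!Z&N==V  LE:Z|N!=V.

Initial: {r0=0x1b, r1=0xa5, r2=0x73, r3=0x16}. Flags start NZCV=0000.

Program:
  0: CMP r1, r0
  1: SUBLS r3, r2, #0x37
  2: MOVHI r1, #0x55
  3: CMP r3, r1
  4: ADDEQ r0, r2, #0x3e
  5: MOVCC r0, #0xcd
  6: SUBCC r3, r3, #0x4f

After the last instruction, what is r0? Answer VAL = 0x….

0: ✓ CMP  NZCV=1010
1: · SUBLS
2: ✓ MOVHI  r1←0x55
3: ✓ CMP  NZCV=1000
4: · ADDEQ
5: ✓ MOVCC  r0←0xcd
6: ✓ SUBCC  r3←0xc7

VAL = 0xcd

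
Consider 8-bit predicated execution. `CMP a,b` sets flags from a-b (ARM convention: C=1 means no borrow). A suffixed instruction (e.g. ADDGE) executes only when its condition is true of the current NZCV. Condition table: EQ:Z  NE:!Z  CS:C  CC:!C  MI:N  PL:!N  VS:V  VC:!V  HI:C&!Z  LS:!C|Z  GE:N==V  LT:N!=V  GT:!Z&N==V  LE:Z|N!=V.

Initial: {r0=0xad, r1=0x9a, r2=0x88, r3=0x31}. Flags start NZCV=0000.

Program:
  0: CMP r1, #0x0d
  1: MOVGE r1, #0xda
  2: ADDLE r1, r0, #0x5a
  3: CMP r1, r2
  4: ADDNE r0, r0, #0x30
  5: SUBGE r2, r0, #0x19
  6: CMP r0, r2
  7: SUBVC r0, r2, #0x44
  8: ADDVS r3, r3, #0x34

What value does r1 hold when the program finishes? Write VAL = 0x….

[0] flags=1010 → (cmp)
[1] flags=1010 GE?F → skip
[2] flags=1010 LE?T → r1=0x07
[3] flags=0000 → (cmp)
[4] flags=0000 NE?T → r0=0xdd
[5] flags=0000 GE?T → r2=0xc4
[6] flags=0010 → (cmp)
[7] flags=0010 VC?T → r0=0x80
[8] flags=0010 VS?F → skip

VAL = 0x07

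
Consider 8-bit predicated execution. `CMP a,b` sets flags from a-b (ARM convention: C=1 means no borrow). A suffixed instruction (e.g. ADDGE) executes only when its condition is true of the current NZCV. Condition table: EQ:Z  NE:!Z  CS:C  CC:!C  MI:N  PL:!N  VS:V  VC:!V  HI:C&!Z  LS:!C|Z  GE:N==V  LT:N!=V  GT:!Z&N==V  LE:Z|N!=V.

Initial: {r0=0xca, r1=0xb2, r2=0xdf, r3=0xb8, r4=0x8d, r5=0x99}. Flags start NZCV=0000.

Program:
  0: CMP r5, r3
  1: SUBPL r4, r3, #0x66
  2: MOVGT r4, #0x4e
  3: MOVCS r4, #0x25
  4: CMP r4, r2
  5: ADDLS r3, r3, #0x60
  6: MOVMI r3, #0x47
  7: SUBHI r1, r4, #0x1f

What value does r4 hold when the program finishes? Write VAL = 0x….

VAL = 0x8d

[0] flags=1000 → (cmp)
[1] flags=1000 PL?F → skip
[2] flags=1000 GT?F → skip
[3] flags=1000 CS?F → skip
[4] flags=1000 → (cmp)
[5] flags=1000 LS?T → r3=0x18
[6] flags=1000 MI?T → r3=0x47
[7] flags=1000 HI?F → skip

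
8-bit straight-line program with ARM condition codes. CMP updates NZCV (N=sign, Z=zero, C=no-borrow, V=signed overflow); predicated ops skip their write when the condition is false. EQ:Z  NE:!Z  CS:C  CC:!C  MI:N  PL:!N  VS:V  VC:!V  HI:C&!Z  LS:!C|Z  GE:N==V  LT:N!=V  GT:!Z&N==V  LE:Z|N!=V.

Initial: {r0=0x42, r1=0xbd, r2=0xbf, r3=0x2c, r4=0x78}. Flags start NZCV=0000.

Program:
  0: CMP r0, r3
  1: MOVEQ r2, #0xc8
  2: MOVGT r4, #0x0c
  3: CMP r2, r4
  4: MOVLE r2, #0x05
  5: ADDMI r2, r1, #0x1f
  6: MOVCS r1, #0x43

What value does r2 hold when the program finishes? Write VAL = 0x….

VAL = 0xdc

[0] flags=0010 → (cmp)
[1] flags=0010 EQ?F → skip
[2] flags=0010 GT?T → r4=0x0c
[3] flags=1010 → (cmp)
[4] flags=1010 LE?T → r2=0x05
[5] flags=1010 MI?T → r2=0xdc
[6] flags=1010 CS?T → r1=0x43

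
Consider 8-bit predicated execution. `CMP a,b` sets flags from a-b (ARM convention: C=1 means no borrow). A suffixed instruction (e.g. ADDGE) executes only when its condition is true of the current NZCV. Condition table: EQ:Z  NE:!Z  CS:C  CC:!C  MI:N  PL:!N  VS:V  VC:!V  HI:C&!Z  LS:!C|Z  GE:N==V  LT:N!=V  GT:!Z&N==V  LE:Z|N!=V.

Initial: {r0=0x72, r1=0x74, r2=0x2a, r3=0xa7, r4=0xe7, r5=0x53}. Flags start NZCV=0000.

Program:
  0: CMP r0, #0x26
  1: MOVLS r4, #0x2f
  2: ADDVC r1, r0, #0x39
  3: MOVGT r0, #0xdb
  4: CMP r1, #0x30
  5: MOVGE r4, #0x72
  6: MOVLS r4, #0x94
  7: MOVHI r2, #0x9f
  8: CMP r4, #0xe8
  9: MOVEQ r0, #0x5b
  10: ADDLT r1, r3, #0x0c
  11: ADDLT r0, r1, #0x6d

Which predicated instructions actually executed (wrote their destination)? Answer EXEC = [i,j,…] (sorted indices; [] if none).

EXEC = [2,3,7,10,11]

[0] flags=0010 → (cmp)
[1] flags=0010 LS?F → skip
[2] flags=0010 VC?T → r1=0xab
[3] flags=0010 GT?T → r0=0xdb
[4] flags=0011 → (cmp)
[5] flags=0011 GE?F → skip
[6] flags=0011 LS?F → skip
[7] flags=0011 HI?T → r2=0x9f
[8] flags=1000 → (cmp)
[9] flags=1000 EQ?F → skip
[10] flags=1000 LT?T → r1=0xb3
[11] flags=1000 LT?T → r0=0x20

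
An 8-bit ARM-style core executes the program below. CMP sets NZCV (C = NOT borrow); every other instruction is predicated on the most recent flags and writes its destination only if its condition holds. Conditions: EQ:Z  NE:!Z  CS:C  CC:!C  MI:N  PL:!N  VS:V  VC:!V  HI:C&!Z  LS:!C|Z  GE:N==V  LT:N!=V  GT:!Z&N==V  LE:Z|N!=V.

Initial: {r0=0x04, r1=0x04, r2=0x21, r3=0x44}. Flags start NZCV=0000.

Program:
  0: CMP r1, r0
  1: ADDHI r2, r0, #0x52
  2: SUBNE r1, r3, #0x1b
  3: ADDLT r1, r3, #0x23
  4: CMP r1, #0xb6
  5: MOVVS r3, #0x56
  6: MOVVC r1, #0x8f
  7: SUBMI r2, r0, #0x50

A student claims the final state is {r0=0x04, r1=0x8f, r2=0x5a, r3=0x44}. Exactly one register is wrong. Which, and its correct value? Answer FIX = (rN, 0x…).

FIX = (r2, 0x21)

[0] flags=0110 → (cmp)
[1] flags=0110 HI?F → skip
[2] flags=0110 NE?F → skip
[3] flags=0110 LT?F → skip
[4] flags=0000 → (cmp)
[5] flags=0000 VS?F → skip
[6] flags=0000 VC?T → r1=0x8f
[7] flags=0000 MI?F → skip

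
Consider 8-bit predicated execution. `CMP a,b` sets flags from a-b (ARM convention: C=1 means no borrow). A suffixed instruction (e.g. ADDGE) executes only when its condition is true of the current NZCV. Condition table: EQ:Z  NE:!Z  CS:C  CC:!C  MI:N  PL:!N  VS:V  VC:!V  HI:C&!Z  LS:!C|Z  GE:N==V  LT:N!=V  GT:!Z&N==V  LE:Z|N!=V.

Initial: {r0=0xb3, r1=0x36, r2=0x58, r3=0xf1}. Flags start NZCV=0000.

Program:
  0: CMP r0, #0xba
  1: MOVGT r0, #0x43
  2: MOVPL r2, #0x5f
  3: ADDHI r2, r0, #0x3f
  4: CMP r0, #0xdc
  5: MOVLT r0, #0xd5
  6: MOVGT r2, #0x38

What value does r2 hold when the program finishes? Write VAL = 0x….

0: ✓ CMP  NZCV=1000
1: · MOVGT
2: · MOVPL
3: · ADDHI
4: ✓ CMP  NZCV=1000
5: ✓ MOVLT  r0←0xd5
6: · MOVGT

VAL = 0x58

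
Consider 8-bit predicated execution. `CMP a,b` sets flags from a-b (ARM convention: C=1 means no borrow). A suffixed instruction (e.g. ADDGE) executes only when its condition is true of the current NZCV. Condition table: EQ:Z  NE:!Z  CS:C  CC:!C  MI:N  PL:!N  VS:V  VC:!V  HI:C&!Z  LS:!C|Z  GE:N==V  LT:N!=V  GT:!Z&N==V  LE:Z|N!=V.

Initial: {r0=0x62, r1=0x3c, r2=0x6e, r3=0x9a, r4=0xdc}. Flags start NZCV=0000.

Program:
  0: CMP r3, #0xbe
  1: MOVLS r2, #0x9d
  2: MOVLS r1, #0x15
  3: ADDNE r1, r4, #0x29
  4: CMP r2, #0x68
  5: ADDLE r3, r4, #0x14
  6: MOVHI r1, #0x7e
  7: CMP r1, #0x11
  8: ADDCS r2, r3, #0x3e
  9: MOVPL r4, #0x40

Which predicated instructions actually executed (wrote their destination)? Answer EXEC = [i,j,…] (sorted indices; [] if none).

[0] flags=1000 → (cmp)
[1] flags=1000 LS?T → r2=0x9d
[2] flags=1000 LS?T → r1=0x15
[3] flags=1000 NE?T → r1=0x05
[4] flags=0011 → (cmp)
[5] flags=0011 LE?T → r3=0xf0
[6] flags=0011 HI?T → r1=0x7e
[7] flags=0010 → (cmp)
[8] flags=0010 CS?T → r2=0x2e
[9] flags=0010 PL?T → r4=0x40

EXEC = [1,2,3,5,6,8,9]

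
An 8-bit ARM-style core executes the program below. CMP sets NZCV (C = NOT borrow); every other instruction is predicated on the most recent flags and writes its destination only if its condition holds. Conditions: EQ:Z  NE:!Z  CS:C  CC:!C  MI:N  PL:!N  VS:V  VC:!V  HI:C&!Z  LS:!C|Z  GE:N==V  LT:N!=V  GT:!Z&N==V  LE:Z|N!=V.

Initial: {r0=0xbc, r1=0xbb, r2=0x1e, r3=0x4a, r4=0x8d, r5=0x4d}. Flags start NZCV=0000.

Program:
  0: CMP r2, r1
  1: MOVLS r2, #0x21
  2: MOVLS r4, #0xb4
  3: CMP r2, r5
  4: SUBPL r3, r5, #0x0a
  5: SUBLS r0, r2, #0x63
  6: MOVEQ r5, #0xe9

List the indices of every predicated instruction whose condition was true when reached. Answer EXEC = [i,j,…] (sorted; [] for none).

[0] flags=0000 → (cmp)
[1] flags=0000 LS?T → r2=0x21
[2] flags=0000 LS?T → r4=0xb4
[3] flags=1000 → (cmp)
[4] flags=1000 PL?F → skip
[5] flags=1000 LS?T → r0=0xbe
[6] flags=1000 EQ?F → skip

EXEC = [1,2,5]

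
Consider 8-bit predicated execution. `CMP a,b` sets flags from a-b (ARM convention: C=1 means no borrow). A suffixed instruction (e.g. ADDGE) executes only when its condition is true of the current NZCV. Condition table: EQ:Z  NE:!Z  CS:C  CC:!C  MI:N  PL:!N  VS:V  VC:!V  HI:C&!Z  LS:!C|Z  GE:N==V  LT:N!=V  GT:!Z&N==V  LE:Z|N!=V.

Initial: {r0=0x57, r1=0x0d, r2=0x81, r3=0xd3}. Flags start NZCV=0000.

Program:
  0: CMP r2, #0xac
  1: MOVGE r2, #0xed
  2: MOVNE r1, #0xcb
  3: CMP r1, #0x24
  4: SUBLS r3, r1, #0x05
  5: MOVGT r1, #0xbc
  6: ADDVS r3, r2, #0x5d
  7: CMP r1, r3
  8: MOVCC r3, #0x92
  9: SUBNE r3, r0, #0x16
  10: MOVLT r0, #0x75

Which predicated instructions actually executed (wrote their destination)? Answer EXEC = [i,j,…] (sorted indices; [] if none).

EXEC = [2,8,9,10]

0: ✓ CMP  NZCV=1000
1: · MOVGE
2: ✓ MOVNE  r1←0xcb
3: ✓ CMP  NZCV=1010
4: · SUBLS
5: · MOVGT
6: · ADDVS
7: ✓ CMP  NZCV=1000
8: ✓ MOVCC  r3←0x92
9: ✓ SUBNE  r3←0x41
10: ✓ MOVLT  r0←0x75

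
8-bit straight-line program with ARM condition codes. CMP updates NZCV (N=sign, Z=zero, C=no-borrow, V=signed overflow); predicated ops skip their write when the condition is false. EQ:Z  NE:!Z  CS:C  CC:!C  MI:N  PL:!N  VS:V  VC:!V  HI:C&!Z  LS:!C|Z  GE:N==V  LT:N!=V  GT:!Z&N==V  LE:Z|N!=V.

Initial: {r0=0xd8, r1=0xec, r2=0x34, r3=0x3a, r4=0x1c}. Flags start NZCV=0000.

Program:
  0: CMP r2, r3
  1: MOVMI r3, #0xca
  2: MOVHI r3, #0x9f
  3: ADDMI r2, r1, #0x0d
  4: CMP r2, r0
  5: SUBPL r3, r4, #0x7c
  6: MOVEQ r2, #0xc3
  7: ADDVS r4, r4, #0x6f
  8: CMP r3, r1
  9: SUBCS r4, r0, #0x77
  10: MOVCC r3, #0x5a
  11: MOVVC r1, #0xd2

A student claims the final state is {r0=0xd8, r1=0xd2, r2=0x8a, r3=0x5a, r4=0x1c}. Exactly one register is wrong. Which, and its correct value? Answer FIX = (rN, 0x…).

FIX = (r2, 0xf9)

[0] flags=1000 → (cmp)
[1] flags=1000 MI?T → r3=0xca
[2] flags=1000 HI?F → skip
[3] flags=1000 MI?T → r2=0xf9
[4] flags=0010 → (cmp)
[5] flags=0010 PL?T → r3=0xa0
[6] flags=0010 EQ?F → skip
[7] flags=0010 VS?F → skip
[8] flags=1000 → (cmp)
[9] flags=1000 CS?F → skip
[10] flags=1000 CC?T → r3=0x5a
[11] flags=1000 VC?T → r1=0xd2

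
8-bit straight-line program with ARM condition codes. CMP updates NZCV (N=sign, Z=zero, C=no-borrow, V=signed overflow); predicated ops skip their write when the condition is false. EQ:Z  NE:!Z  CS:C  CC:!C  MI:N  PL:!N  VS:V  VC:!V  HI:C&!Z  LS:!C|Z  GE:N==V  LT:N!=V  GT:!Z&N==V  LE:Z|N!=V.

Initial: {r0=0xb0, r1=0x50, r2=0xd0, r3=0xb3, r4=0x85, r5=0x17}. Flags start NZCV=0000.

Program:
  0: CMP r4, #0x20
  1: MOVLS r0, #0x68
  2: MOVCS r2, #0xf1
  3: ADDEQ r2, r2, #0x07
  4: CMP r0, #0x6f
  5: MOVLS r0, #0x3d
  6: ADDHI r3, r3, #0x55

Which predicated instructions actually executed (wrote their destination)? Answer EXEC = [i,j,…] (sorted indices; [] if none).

[0] flags=0011 → (cmp)
[1] flags=0011 LS?F → skip
[2] flags=0011 CS?T → r2=0xf1
[3] flags=0011 EQ?F → skip
[4] flags=0011 → (cmp)
[5] flags=0011 LS?F → skip
[6] flags=0011 HI?T → r3=0x08

EXEC = [2,6]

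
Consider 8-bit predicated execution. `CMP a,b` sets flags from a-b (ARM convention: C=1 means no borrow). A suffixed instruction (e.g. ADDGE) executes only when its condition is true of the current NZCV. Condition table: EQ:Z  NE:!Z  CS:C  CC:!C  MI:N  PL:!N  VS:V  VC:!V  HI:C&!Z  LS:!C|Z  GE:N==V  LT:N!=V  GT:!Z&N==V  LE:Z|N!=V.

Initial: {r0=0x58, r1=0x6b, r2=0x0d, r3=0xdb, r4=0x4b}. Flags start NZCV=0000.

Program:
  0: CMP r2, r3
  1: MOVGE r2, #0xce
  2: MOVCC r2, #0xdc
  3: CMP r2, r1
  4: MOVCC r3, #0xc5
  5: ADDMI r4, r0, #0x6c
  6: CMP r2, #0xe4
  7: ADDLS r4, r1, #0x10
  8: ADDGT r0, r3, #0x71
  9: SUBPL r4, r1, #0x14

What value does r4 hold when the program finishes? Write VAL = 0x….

VAL = 0x7b

0: ✓ CMP  NZCV=0000
1: ✓ MOVGE  r2←0xce
2: ✓ MOVCC  r2←0xdc
3: ✓ CMP  NZCV=0011
4: · MOVCC
5: · ADDMI
6: ✓ CMP  NZCV=1000
7: ✓ ADDLS  r4←0x7b
8: · ADDGT
9: · SUBPL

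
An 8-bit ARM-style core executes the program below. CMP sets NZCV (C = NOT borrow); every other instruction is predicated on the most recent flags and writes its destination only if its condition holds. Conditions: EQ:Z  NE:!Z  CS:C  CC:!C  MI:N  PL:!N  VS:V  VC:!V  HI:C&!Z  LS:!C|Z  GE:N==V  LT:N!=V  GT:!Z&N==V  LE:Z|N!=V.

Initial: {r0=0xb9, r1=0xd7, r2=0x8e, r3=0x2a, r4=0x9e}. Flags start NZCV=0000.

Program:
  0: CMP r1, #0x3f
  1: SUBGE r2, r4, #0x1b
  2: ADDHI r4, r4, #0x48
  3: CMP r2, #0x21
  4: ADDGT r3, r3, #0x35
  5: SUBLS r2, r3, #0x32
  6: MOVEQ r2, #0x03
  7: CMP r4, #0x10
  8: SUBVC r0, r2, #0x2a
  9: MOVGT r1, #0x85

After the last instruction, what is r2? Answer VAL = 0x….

VAL = 0x8e

0: ✓ CMP  NZCV=1010
1: · SUBGE
2: ✓ ADDHI  r4←0xe6
3: ✓ CMP  NZCV=0011
4: · ADDGT
5: · SUBLS
6: · MOVEQ
7: ✓ CMP  NZCV=1010
8: ✓ SUBVC  r0←0x64
9: · MOVGT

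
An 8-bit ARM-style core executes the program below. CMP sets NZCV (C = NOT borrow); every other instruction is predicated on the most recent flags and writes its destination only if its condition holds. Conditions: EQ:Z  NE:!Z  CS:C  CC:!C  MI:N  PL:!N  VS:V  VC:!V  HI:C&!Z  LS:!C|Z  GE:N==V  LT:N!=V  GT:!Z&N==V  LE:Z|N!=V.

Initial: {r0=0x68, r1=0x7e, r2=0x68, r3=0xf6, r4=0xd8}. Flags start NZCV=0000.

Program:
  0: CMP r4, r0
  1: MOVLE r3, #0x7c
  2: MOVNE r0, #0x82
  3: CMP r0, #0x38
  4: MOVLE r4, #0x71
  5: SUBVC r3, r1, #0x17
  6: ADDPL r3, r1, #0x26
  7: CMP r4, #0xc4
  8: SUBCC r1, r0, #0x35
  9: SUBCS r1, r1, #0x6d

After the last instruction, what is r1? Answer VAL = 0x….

VAL = 0x4d

0: ✓ CMP  NZCV=0011
1: ✓ MOVLE  r3←0x7c
2: ✓ MOVNE  r0←0x82
3: ✓ CMP  NZCV=0011
4: ✓ MOVLE  r4←0x71
5: · SUBVC
6: ✓ ADDPL  r3←0xa4
7: ✓ CMP  NZCV=1001
8: ✓ SUBCC  r1←0x4d
9: · SUBCS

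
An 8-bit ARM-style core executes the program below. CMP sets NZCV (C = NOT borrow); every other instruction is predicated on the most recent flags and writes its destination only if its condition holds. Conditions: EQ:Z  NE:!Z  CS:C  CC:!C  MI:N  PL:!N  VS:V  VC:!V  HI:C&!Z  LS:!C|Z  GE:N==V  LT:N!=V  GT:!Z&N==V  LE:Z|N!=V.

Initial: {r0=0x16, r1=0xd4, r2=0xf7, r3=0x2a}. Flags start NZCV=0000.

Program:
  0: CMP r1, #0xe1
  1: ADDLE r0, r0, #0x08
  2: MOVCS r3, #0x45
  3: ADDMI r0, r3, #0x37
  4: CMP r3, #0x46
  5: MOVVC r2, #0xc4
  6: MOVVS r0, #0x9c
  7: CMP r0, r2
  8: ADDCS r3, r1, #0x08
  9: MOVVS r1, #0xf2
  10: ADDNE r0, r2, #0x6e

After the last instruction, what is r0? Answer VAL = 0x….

0: ✓ CMP  NZCV=1000
1: ✓ ADDLE  r0←0x1e
2: · MOVCS
3: ✓ ADDMI  r0←0x61
4: ✓ CMP  NZCV=1000
5: ✓ MOVVC  r2←0xc4
6: · MOVVS
7: ✓ CMP  NZCV=1001
8: · ADDCS
9: ✓ MOVVS  r1←0xf2
10: ✓ ADDNE  r0←0x32

VAL = 0x32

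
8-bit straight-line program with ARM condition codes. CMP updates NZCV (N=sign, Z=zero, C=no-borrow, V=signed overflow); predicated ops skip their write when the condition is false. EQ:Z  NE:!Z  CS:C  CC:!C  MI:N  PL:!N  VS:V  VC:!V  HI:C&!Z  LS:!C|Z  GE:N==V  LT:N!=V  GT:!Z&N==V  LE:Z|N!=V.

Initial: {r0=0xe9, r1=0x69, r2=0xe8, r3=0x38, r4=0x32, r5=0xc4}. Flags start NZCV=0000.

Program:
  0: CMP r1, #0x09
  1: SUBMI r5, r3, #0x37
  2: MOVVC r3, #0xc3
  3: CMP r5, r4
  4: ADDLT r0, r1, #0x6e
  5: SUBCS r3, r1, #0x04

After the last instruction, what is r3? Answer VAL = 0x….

0: ✓ CMP  NZCV=0010
1: · SUBMI
2: ✓ MOVVC  r3←0xc3
3: ✓ CMP  NZCV=1010
4: ✓ ADDLT  r0←0xd7
5: ✓ SUBCS  r3←0x65

VAL = 0x65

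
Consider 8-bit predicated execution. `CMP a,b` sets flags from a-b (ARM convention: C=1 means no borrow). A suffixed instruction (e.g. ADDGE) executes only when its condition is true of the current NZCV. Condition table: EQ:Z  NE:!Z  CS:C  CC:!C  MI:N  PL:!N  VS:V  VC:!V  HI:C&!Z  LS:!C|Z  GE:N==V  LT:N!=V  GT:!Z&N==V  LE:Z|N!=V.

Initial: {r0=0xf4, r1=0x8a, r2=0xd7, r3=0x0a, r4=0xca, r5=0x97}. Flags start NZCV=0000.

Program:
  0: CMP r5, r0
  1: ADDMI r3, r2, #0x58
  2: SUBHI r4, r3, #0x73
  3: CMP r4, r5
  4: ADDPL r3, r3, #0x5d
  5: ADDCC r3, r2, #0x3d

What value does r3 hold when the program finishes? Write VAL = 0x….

VAL = 0x8c

[0] flags=1000 → (cmp)
[1] flags=1000 MI?T → r3=0x2f
[2] flags=1000 HI?F → skip
[3] flags=0010 → (cmp)
[4] flags=0010 PL?T → r3=0x8c
[5] flags=0010 CC?F → skip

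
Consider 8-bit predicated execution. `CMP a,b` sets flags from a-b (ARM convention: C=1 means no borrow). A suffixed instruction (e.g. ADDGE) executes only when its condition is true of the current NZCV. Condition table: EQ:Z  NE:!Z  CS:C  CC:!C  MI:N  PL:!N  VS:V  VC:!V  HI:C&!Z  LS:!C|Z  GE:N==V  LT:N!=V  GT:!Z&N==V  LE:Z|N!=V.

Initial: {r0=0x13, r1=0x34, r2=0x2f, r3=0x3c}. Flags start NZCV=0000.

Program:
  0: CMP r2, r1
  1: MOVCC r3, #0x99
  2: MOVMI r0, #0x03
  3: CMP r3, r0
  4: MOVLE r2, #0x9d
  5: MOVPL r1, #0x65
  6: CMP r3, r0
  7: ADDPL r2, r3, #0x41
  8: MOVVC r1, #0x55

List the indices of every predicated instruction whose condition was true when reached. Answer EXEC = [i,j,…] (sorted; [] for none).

EXEC = [1,2,4,8]

[0] flags=1000 → (cmp)
[1] flags=1000 CC?T → r3=0x99
[2] flags=1000 MI?T → r0=0x03
[3] flags=1010 → (cmp)
[4] flags=1010 LE?T → r2=0x9d
[5] flags=1010 PL?F → skip
[6] flags=1010 → (cmp)
[7] flags=1010 PL?F → skip
[8] flags=1010 VC?T → r1=0x55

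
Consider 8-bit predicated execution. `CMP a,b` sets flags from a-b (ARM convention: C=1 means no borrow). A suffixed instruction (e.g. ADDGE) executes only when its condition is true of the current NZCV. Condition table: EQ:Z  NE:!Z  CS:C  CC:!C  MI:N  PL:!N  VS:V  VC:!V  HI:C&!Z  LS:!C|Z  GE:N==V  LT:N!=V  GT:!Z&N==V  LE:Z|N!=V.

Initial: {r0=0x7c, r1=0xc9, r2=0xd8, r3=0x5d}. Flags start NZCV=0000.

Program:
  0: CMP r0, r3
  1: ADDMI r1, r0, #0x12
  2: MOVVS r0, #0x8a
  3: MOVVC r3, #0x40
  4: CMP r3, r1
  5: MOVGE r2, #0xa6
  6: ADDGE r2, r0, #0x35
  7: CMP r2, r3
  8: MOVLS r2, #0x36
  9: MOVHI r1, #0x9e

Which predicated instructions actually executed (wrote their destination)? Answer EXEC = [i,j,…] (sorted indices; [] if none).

EXEC = [3,5,6,9]

0: ✓ CMP  NZCV=0010
1: · ADDMI
2: · MOVVS
3: ✓ MOVVC  r3←0x40
4: ✓ CMP  NZCV=0000
5: ✓ MOVGE  r2←0xa6
6: ✓ ADDGE  r2←0xb1
7: ✓ CMP  NZCV=0011
8: · MOVLS
9: ✓ MOVHI  r1←0x9e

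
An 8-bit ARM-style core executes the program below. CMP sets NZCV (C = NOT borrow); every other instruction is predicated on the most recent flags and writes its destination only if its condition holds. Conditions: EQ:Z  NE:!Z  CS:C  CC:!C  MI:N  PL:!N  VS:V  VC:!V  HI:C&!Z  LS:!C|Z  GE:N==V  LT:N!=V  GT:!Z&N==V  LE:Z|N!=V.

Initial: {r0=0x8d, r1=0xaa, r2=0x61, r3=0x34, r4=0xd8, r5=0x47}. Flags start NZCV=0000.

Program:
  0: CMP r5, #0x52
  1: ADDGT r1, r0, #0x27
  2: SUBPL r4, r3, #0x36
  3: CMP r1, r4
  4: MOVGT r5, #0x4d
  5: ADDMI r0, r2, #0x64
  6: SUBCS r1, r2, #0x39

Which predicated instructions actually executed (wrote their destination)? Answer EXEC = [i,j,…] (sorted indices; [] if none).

EXEC = [5]

[0] flags=1000 → (cmp)
[1] flags=1000 GT?F → skip
[2] flags=1000 PL?F → skip
[3] flags=1000 → (cmp)
[4] flags=1000 GT?F → skip
[5] flags=1000 MI?T → r0=0xc5
[6] flags=1000 CS?F → skip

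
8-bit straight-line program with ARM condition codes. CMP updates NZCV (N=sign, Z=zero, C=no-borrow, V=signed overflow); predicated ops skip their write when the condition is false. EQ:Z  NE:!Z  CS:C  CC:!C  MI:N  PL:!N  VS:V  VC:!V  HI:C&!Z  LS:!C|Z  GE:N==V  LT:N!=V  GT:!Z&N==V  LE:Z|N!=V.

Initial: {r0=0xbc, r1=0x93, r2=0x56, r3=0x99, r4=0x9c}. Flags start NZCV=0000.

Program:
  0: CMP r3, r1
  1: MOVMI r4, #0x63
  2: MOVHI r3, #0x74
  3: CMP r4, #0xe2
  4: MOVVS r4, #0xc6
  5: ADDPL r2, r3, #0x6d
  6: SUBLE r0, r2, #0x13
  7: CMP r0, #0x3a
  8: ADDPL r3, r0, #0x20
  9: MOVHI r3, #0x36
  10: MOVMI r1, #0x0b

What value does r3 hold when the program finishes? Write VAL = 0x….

VAL = 0x36

0: ✓ CMP  NZCV=0010
1: · MOVMI
2: ✓ MOVHI  r3←0x74
3: ✓ CMP  NZCV=1000
4: · MOVVS
5: · ADDPL
6: ✓ SUBLE  r0←0x43
7: ✓ CMP  NZCV=0010
8: ✓ ADDPL  r3←0x63
9: ✓ MOVHI  r3←0x36
10: · MOVMI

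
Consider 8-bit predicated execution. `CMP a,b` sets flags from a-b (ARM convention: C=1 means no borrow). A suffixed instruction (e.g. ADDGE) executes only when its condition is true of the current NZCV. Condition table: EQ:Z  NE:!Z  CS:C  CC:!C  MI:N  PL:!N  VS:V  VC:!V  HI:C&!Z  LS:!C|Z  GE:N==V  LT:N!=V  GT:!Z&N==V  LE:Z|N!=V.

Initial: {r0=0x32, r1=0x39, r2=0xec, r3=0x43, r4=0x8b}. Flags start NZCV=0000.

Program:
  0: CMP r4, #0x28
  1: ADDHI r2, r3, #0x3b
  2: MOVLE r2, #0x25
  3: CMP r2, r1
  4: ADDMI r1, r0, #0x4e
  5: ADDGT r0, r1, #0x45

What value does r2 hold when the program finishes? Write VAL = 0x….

VAL = 0x25

0: ✓ CMP  NZCV=0011
1: ✓ ADDHI  r2←0x7e
2: ✓ MOVLE  r2←0x25
3: ✓ CMP  NZCV=1000
4: ✓ ADDMI  r1←0x80
5: · ADDGT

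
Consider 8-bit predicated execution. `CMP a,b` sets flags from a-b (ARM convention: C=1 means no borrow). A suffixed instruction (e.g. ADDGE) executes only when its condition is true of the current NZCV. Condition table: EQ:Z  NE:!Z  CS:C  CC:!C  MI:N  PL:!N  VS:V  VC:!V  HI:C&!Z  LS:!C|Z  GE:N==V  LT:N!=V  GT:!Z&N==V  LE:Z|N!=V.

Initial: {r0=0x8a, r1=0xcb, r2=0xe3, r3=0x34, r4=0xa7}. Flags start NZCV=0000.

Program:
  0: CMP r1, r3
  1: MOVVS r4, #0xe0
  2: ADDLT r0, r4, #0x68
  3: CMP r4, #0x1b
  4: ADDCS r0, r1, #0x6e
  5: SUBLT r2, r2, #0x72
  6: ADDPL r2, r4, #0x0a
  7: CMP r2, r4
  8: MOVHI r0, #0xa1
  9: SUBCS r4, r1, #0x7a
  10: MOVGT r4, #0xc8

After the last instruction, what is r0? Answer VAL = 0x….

VAL = 0x39

[0] flags=1010 → (cmp)
[1] flags=1010 VS?F → skip
[2] flags=1010 LT?T → r0=0x0f
[3] flags=1010 → (cmp)
[4] flags=1010 CS?T → r0=0x39
[5] flags=1010 LT?T → r2=0x71
[6] flags=1010 PL?F → skip
[7] flags=1001 → (cmp)
[8] flags=1001 HI?F → skip
[9] flags=1001 CS?F → skip
[10] flags=1001 GT?T → r4=0xc8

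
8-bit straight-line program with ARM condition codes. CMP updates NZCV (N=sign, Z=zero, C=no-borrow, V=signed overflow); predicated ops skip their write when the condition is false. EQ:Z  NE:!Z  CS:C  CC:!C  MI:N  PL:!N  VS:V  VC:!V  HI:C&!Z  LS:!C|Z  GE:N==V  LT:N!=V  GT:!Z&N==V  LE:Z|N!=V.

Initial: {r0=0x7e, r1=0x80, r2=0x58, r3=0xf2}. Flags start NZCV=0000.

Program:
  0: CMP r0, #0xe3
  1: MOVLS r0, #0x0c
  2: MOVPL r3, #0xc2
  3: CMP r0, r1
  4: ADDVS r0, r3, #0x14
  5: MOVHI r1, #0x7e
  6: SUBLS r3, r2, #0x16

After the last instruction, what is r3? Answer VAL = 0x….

0: ✓ CMP  NZCV=1001
1: ✓ MOVLS  r0←0x0c
2: · MOVPL
3: ✓ CMP  NZCV=1001
4: ✓ ADDVS  r0←0x06
5: · MOVHI
6: ✓ SUBLS  r3←0x42

VAL = 0x42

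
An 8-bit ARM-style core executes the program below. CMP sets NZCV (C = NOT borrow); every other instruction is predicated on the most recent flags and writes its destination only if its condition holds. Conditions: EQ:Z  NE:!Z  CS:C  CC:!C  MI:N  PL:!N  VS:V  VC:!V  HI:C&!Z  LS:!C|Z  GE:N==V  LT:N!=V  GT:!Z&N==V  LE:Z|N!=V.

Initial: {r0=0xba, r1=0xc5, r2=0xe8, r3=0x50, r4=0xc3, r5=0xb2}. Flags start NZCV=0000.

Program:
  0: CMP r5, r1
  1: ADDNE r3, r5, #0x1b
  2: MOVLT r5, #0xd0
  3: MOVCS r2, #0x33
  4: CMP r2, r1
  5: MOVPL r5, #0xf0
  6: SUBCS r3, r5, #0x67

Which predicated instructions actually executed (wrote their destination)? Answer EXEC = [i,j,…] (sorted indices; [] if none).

0: ✓ CMP  NZCV=1000
1: ✓ ADDNE  r3←0xcd
2: ✓ MOVLT  r5←0xd0
3: · MOVCS
4: ✓ CMP  NZCV=0010
5: ✓ MOVPL  r5←0xf0
6: ✓ SUBCS  r3←0x89

EXEC = [1,2,5,6]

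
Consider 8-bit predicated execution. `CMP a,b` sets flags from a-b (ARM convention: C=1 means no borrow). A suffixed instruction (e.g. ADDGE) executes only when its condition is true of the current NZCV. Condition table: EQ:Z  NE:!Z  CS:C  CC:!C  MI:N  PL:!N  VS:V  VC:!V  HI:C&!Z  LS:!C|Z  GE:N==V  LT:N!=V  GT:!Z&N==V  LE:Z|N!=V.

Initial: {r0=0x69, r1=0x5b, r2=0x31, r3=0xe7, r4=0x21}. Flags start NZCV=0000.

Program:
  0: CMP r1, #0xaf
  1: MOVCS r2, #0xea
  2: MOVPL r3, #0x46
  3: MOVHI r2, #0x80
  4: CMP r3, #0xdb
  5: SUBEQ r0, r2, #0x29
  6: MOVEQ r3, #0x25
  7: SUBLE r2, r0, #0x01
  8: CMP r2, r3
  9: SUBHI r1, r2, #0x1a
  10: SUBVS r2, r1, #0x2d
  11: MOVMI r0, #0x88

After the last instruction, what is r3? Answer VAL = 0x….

[0] flags=1001 → (cmp)
[1] flags=1001 CS?F → skip
[2] flags=1001 PL?F → skip
[3] flags=1001 HI?F → skip
[4] flags=0010 → (cmp)
[5] flags=0010 EQ?F → skip
[6] flags=0010 EQ?F → skip
[7] flags=0010 LE?F → skip
[8] flags=0000 → (cmp)
[9] flags=0000 HI?F → skip
[10] flags=0000 VS?F → skip
[11] flags=0000 MI?F → skip

VAL = 0xe7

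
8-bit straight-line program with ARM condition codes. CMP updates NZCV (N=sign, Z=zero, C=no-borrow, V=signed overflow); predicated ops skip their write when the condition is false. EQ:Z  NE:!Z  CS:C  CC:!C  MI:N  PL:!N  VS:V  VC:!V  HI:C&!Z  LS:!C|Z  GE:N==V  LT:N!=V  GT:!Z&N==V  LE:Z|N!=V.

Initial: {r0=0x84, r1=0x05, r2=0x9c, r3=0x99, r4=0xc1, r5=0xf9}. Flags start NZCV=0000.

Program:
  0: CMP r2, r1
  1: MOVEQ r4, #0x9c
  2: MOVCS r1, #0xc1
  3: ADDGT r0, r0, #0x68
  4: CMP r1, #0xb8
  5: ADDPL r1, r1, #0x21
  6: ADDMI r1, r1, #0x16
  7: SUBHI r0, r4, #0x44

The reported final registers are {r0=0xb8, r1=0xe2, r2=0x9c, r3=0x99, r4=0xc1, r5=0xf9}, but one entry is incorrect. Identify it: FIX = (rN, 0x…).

0: ✓ CMP  NZCV=1010
1: · MOVEQ
2: ✓ MOVCS  r1←0xc1
3: · ADDGT
4: ✓ CMP  NZCV=0010
5: ✓ ADDPL  r1←0xe2
6: · ADDMI
7: ✓ SUBHI  r0←0x7d

FIX = (r0, 0x7d)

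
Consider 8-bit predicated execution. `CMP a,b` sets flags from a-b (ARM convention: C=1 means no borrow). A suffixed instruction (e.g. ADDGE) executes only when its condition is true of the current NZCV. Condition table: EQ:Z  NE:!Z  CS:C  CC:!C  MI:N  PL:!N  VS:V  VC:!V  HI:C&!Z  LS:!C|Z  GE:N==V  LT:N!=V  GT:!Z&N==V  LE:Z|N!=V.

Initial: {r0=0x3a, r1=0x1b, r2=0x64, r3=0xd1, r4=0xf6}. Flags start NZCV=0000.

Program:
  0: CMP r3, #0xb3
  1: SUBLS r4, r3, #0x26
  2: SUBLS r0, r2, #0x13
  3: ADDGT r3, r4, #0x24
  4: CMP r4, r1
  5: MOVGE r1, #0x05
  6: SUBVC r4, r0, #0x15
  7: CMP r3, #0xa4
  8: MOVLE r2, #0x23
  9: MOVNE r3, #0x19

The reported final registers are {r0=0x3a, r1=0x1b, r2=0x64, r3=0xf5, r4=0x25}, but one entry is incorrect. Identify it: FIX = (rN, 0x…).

[0] flags=0010 → (cmp)
[1] flags=0010 LS?F → skip
[2] flags=0010 LS?F → skip
[3] flags=0010 GT?T → r3=0x1a
[4] flags=1010 → (cmp)
[5] flags=1010 GE?F → skip
[6] flags=1010 VC?T → r4=0x25
[7] flags=0000 → (cmp)
[8] flags=0000 LE?F → skip
[9] flags=0000 NE?T → r3=0x19

FIX = (r3, 0x19)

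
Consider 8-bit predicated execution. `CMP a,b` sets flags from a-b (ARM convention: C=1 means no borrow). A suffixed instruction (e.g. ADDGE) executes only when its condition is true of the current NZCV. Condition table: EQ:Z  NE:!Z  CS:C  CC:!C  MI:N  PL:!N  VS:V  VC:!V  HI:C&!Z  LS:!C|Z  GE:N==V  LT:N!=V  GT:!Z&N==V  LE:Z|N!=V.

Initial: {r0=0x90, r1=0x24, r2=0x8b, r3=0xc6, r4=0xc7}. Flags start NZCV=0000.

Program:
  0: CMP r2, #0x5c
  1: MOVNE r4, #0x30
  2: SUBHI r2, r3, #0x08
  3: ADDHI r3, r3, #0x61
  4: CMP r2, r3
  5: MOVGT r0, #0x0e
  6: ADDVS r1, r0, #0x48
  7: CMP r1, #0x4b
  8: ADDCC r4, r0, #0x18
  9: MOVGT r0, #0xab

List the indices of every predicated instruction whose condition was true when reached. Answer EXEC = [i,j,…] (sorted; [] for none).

0: ✓ CMP  NZCV=0011
1: ✓ MOVNE  r4←0x30
2: ✓ SUBHI  r2←0xbe
3: ✓ ADDHI  r3←0x27
4: ✓ CMP  NZCV=1010
5: · MOVGT
6: · ADDVS
7: ✓ CMP  NZCV=1000
8: ✓ ADDCC  r4←0xa8
9: · MOVGT

EXEC = [1,2,3,8]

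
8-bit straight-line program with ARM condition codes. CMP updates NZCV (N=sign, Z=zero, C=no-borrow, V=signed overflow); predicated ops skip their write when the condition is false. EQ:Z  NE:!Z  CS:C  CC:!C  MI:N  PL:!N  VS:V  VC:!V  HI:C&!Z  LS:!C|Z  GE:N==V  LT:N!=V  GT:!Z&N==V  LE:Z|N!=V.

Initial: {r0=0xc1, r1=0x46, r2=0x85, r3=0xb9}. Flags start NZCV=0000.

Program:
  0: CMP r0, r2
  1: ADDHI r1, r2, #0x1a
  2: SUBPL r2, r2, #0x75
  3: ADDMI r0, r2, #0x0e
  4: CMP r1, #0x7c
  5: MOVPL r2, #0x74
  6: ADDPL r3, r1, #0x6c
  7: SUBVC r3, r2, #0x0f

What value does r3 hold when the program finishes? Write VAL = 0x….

VAL = 0x0b

0: ✓ CMP  NZCV=0010
1: ✓ ADDHI  r1←0x9f
2: ✓ SUBPL  r2←0x10
3: · ADDMI
4: ✓ CMP  NZCV=0011
5: ✓ MOVPL  r2←0x74
6: ✓ ADDPL  r3←0x0b
7: · SUBVC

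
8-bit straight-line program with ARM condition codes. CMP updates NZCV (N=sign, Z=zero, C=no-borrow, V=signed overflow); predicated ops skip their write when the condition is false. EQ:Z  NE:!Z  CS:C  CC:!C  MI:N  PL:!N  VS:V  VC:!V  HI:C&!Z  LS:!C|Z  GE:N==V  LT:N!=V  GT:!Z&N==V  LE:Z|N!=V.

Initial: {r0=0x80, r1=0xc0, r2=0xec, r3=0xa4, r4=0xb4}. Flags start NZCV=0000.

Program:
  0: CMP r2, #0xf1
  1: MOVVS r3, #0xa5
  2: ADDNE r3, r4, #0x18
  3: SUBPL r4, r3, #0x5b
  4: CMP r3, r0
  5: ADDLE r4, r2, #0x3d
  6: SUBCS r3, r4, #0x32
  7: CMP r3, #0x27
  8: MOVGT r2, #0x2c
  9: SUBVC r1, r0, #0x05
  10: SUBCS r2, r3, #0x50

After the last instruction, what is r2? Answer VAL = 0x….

0: ✓ CMP  NZCV=1000
1: · MOVVS
2: ✓ ADDNE  r3←0xcc
3: · SUBPL
4: ✓ CMP  NZCV=0010
5: · ADDLE
6: ✓ SUBCS  r3←0x82
7: ✓ CMP  NZCV=0011
8: · MOVGT
9: · SUBVC
10: ✓ SUBCS  r2←0x32

VAL = 0x32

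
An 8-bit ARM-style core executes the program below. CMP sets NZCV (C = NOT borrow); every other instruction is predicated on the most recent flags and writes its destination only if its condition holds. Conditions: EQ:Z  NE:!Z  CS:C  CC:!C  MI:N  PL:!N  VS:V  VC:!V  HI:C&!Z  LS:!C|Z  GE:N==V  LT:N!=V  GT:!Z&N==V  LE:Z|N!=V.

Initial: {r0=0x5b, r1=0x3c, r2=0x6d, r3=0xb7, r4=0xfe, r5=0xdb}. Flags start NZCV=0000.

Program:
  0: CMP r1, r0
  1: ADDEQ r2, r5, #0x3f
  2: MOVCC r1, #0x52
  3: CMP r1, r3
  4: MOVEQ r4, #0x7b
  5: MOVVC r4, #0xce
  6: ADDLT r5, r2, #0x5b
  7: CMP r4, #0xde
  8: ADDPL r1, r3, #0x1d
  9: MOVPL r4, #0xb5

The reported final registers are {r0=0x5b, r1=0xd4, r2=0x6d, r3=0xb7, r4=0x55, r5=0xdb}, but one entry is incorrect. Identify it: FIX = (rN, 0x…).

FIX = (r4, 0xb5)

0: ✓ CMP  NZCV=1000
1: · ADDEQ
2: ✓ MOVCC  r1←0x52
3: ✓ CMP  NZCV=1001
4: · MOVEQ
5: · MOVVC
6: · ADDLT
7: ✓ CMP  NZCV=0010
8: ✓ ADDPL  r1←0xd4
9: ✓ MOVPL  r4←0xb5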